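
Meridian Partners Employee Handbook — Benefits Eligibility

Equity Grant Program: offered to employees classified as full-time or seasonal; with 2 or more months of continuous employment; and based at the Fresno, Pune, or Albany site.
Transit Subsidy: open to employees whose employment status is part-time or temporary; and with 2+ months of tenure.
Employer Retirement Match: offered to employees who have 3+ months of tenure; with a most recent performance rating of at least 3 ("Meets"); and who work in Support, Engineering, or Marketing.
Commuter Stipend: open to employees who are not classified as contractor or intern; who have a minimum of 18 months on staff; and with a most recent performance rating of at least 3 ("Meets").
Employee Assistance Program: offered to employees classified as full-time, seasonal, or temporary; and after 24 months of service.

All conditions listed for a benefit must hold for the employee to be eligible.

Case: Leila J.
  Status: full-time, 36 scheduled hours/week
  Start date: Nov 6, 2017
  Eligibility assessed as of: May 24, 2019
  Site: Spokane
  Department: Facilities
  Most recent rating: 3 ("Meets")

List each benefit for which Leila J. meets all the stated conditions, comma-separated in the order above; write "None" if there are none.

Commuter Stipend

Service from Nov 6, 2017 to May 24, 2019: 564 days.
Equity Grant Program — status full-time ✓; service 564 days ≥ 2 months (≈60 days) ✓; site Spokane ✗ (not Fresno, Pune, or Albany) → not eligible.
Transit Subsidy — status full-time ✗ (requires part-time or temporary) → not eligible.
Employer Retirement Match — service 564 days ≥ 3 months (≈90 days) ✓; rating 3 ≥ 3 ✓; dept Facilities ✗ → not eligible.
Commuter Stipend — status full-time ✓ (not excluded); service 564 days ≥ 18 months (≈540 days) ✓; rating 3 ≥ 3 ✓ → eligible.
Employee Assistance Program — status full-time ✓; service 564 days < 24 months (≈720 days) ✗ → not eligible.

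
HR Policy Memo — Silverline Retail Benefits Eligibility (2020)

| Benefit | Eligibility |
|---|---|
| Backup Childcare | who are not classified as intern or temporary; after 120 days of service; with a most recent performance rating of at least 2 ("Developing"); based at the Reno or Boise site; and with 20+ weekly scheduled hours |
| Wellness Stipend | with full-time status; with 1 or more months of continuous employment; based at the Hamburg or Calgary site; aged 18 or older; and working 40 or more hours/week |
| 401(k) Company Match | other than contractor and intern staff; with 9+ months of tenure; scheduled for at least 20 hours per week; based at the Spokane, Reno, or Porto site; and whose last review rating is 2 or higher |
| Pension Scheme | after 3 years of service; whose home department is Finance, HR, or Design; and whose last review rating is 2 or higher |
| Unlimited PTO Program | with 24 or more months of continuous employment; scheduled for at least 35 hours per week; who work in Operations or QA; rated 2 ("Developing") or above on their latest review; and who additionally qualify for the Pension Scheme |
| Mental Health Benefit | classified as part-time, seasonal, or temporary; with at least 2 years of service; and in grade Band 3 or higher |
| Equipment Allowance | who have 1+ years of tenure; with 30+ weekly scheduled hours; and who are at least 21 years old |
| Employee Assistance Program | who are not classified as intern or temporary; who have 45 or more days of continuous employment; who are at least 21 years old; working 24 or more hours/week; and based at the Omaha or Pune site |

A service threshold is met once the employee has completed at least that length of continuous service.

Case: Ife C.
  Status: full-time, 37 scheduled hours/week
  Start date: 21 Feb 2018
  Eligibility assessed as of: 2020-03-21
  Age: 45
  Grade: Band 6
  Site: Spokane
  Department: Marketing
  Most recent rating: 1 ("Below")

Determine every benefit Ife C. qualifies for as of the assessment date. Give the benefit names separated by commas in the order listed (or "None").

Equipment Allowance

Service from 21 Feb 2018 to 2020-03-21: 759 days.
Backup Childcare — status full-time ✓ (not excluded); service 759 days ≥ 120 days ✓; rating 1 < 2 ✗ → not eligible.
Wellness Stipend — status full-time ✓; service 759 days ≥ 1 month (≈30 days) ✓; site Spokane ✗ (not Hamburg or Calgary) → not eligible.
401(k) Company Match — status full-time ✓ (not excluded); service 759 days ≥ 9 months (≈270 days) ✓; 37 hrs/wk ≥ 20 ✓; site Spokane ✓; rating 1 < 2 ✗ → not eligible.
Pension Scheme — service 759 days < 3 years (≈1095 days) ✗ → not eligible.
Unlimited PTO Program — service 759 days ≥ 24 months (≈720 days) ✓; 37 hrs/wk ≥ 35 ✓; dept Marketing ✗ → not eligible.
Mental Health Benefit — status full-time ✗ (requires part-time, seasonal, or temporary) → not eligible.
Equipment Allowance — service 759 days ≥ 1 year (≈365 days) ✓; 37 hrs/wk ≥ 30 ✓; age 45 ≥ 21 ✓ → eligible.
Employee Assistance Program — status full-time ✓ (not excluded); service 759 days ≥ 45 days ✓; age 45 ≥ 21 ✓; 37 hrs/wk ≥ 24 ✓; site Spokane ✗ (not Omaha or Pune) → not eligible.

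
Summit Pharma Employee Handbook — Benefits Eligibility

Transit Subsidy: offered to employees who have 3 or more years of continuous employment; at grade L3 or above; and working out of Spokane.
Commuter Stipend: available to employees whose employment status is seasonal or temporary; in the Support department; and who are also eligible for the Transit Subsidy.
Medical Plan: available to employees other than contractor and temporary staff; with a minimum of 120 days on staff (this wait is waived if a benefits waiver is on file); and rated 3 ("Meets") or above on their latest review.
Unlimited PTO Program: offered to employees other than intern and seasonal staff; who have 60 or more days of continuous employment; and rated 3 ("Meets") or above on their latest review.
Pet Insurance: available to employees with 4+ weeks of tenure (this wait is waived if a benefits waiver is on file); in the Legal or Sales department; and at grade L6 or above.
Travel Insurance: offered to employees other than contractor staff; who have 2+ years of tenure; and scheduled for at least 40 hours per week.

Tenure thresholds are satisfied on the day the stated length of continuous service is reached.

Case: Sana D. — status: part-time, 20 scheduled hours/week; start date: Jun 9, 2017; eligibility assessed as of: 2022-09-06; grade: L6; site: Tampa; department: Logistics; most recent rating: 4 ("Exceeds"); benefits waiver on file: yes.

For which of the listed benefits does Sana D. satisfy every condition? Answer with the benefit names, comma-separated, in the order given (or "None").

Medical Plan, Unlimited PTO Program

Service from Jun 9, 2017 to 2022-09-06: 1915 days.
Transit Subsidy — service 1915 days ≥ 3 years (≈1095 days) ✓; grade L6 ≥ L3 ✓; site Tampa ✗ (not Spokane) → not eligible.
Commuter Stipend — status part-time ✗ (requires seasonal or temporary) → not eligible.
Medical Plan — status part-time ✓ (not excluded); benefits waiver on file ✓; rating 4 ≥ 3 ✓ → eligible.
Unlimited PTO Program — status part-time ✓ (not excluded); service 1915 days ≥ 60 days ✓; rating 4 ≥ 3 ✓ → eligible.
Pet Insurance — benefits waiver on file ✓; dept Logistics ✗ → not eligible.
Travel Insurance — status part-time ✓ (not excluded); service 1915 days ≥ 2 years (≈730 days) ✓; 20 hrs/wk < 40 ✗ → not eligible.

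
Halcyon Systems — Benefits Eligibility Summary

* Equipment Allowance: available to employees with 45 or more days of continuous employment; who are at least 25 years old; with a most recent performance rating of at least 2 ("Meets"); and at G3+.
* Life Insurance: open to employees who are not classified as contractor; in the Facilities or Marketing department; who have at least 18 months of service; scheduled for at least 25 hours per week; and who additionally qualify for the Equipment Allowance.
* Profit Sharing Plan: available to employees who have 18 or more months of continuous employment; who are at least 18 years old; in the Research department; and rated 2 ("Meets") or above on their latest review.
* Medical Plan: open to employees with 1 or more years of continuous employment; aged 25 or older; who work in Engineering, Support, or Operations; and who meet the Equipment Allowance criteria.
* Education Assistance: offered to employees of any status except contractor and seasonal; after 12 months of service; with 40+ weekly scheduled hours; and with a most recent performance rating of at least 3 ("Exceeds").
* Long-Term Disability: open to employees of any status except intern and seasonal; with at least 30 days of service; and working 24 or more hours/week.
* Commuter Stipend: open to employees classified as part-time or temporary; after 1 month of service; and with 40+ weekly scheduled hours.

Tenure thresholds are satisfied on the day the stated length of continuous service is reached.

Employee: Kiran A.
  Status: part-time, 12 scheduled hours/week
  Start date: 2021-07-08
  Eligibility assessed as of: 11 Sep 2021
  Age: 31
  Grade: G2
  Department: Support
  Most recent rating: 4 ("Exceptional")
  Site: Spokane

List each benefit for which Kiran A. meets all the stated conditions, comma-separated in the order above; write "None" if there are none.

None

Service from 2021-07-08 to 11 Sep 2021: 65 days.
Equipment Allowance — service 65 days ≥ 45 days ✓; age 31 ≥ 25 ✓; rating 4 ≥ 2 ✓; grade G2 < G3 ✗ → not eligible.
Life Insurance — status part-time ✓ (not excluded); dept Support ✗ → not eligible.
Profit Sharing Plan — service 65 days < 18 months (≈540 days) ✗ → not eligible.
Medical Plan — service 65 days < 1 year (≈365 days) ✗ → not eligible.
Education Assistance — status part-time ✓ (not excluded); service 65 days < 12 months (≈360 days) ✗ → not eligible.
Long-Term Disability — status part-time ✓ (not excluded); service 65 days ≥ 30 days ✓; 12 hrs/wk < 24 ✗ → not eligible.
Commuter Stipend — status part-time ✓; service 65 days ≥ 1 month (≈30 days) ✓; 12 hrs/wk < 40 ✗ → not eligible.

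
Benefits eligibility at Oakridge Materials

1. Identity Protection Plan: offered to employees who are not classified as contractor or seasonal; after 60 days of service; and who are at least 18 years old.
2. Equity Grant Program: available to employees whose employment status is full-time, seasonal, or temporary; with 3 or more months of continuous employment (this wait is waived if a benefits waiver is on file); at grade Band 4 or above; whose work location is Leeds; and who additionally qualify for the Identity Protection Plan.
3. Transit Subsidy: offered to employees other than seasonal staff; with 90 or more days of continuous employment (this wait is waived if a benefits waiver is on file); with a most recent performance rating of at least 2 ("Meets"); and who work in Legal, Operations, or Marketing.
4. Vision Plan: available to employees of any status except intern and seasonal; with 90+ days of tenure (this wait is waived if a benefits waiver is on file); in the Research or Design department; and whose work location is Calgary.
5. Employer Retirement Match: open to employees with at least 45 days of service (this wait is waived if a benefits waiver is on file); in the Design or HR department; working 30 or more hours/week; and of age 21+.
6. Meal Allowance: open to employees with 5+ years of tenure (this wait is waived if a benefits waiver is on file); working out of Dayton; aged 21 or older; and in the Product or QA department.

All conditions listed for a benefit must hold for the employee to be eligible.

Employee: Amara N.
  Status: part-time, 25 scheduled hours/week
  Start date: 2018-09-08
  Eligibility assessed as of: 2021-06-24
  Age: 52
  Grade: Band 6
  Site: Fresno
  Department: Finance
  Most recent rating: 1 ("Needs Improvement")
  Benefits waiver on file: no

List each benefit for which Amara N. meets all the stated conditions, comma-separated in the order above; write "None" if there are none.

Service from 2018-09-08 to 2021-06-24: 1020 days.
Identity Protection Plan — status part-time ✓ (not excluded); service 1020 days ≥ 60 days ✓; age 52 ≥ 18 ✓ → eligible.
Equity Grant Program — status part-time ✗ (requires full-time, seasonal, or temporary) → not eligible.
Transit Subsidy — status part-time ✓ (not excluded); no waiver, service 1020 days ≥ 90 days ✓; rating 1 < 2 ✗ → not eligible.
Vision Plan — status part-time ✓ (not excluded); no waiver, service 1020 days ≥ 90 days ✓; dept Finance ✗ → not eligible.
Employer Retirement Match — no waiver, service 1020 days ≥ 45 days ✓; dept Finance ✗ → not eligible.
Meal Allowance — no waiver, service 1020 days < 5 years (≈1825 days) ✗ → not eligible.

Identity Protection Plan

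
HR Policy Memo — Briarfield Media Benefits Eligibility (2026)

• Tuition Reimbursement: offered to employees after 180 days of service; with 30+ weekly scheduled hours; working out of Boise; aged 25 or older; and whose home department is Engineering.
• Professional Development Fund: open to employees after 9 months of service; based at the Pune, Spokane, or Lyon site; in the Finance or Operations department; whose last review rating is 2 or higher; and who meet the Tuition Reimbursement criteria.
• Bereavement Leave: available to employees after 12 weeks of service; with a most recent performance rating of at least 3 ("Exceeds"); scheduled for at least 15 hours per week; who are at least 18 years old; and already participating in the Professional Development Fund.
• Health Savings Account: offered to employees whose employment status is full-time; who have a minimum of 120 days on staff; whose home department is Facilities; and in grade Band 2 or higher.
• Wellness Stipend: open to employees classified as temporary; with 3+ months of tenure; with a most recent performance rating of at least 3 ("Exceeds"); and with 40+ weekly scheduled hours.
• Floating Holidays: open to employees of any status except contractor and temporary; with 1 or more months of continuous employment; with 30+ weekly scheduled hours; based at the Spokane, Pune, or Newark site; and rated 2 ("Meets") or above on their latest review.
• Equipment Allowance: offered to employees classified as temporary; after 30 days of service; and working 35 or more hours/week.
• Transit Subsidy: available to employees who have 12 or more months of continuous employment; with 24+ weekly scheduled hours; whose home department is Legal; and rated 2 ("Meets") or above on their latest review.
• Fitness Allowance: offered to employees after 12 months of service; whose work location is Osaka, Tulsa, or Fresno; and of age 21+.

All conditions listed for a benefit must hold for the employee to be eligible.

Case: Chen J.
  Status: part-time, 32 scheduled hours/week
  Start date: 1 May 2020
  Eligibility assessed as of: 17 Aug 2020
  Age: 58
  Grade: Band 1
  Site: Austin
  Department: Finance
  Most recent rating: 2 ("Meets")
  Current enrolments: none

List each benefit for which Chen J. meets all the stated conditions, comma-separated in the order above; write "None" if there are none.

Service from 1 May 2020 to 17 Aug 2020: 108 days.
Tuition Reimbursement — service 108 days < 180 days ✗ → not eligible.
Professional Development Fund — service 108 days < 9 months (≈270 days) ✗ → not eligible.
Bereavement Leave — service 108 days ≥ 12 weeks (≈84 days) ✓; rating 2 < 3 ✗ → not eligible.
Health Savings Account — status part-time ✗ (requires full-time) → not eligible.
Wellness Stipend — status part-time ✗ (requires temporary) → not eligible.
Floating Holidays — status part-time ✓ (not excluded); service 108 days ≥ 1 month (≈30 days) ✓; 32 hrs/wk ≥ 30 ✓; site Austin ✗ (not Spokane, Pune, or Newark) → not eligible.
Equipment Allowance — status part-time ✗ (requires temporary) → not eligible.
Transit Subsidy — service 108 days < 12 months (≈360 days) ✗ → not eligible.
Fitness Allowance — service 108 days < 12 months (≈360 days) ✗ → not eligible.

None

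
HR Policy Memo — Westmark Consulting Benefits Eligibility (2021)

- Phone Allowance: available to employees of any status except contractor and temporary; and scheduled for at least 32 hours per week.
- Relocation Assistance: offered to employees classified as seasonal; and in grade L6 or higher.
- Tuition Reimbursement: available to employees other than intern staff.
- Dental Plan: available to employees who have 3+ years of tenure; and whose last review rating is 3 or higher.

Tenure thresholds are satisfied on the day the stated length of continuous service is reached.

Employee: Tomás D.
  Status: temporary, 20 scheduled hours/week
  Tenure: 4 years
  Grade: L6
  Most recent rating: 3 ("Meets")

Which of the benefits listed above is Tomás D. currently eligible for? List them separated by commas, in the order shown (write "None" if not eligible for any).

Tuition Reimbursement, Dental Plan

Phone Allowance — status temporary ✗ (excluded) → not eligible.
Relocation Assistance — status temporary ✗ (requires seasonal) → not eligible.
Tuition Reimbursement — status temporary ✓ (not excluded) → eligible.
Dental Plan — service 4 years ≥ 3 years ✓; rating 3 ≥ 3 ✓ → eligible.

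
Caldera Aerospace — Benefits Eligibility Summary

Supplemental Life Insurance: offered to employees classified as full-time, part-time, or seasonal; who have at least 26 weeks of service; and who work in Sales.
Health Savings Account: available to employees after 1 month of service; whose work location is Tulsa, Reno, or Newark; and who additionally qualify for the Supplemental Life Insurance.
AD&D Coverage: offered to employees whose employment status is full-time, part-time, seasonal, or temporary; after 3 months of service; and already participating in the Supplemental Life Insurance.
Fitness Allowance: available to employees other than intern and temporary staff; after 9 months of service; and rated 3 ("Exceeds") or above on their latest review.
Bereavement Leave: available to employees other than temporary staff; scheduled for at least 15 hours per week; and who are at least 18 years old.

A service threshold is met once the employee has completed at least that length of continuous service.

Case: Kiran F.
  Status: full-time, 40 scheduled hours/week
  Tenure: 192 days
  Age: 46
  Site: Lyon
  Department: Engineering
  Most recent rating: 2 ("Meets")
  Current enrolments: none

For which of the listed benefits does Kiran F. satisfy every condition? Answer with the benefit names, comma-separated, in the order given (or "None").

Bereavement Leave

Supplemental Life Insurance — status full-time ✓; service 192 days ≥ 26 weeks (≈182 days) ✓; dept Engineering ✗ → not eligible.
Health Savings Account — service 192 days ≥ 1 month (≈30 days) ✓; site Lyon ✗ (not Tulsa, Reno, or Newark) → not eligible.
AD&D Coverage — status full-time ✓; service 192 days ≥ 3 months (≈90 days) ✓; not enrolled in Supplemental Life Insurance ✗ → not eligible.
Fitness Allowance — status full-time ✓ (not excluded); service 192 days < 9 months (≈270 days) ✗ → not eligible.
Bereavement Leave — status full-time ✓ (not excluded); 40 hrs/wk ≥ 15 ✓; age 46 ≥ 18 ✓ → eligible.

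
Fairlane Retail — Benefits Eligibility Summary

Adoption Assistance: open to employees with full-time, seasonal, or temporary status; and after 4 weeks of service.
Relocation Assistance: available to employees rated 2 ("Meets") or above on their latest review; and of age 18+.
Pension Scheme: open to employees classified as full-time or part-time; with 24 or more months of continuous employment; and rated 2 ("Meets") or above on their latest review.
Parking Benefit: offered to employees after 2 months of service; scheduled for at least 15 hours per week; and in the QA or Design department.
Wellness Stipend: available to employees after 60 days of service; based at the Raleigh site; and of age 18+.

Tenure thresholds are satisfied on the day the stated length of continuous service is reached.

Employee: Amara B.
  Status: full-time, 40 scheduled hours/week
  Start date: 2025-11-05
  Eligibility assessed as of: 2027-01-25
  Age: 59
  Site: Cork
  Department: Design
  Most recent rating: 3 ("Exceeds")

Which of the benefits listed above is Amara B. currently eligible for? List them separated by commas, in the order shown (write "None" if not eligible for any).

Service from 2025-11-05 to 2027-01-25: 446 days.
Adoption Assistance — status full-time ✓; service 446 days ≥ 4 weeks (≈28 days) ✓ → eligible.
Relocation Assistance — rating 3 ≥ 2 ✓; age 59 ≥ 18 ✓ → eligible.
Pension Scheme — status full-time ✓; service 446 days < 24 months (≈720 days) ✗ → not eligible.
Parking Benefit — service 446 days ≥ 2 months (≈60 days) ✓; 40 hrs/wk ≥ 15 ✓; dept Design ✓ → eligible.
Wellness Stipend — service 446 days ≥ 60 days ✓; site Cork ✗ (not Raleigh) → not eligible.

Adoption Assistance, Relocation Assistance, Parking Benefit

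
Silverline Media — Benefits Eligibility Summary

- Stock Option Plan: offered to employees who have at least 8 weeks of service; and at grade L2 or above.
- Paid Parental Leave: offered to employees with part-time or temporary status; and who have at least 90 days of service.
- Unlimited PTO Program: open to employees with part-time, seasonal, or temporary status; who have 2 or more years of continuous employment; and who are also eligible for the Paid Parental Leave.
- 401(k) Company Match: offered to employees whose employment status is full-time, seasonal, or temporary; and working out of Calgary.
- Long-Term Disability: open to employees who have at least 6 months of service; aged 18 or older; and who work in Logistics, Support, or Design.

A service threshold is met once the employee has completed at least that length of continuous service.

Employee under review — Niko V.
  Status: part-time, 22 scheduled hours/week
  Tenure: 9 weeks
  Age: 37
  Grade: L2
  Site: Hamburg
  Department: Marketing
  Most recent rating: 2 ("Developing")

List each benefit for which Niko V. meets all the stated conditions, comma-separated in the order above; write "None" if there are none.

Stock Option Plan

Stock Option Plan — service 9 weeks ≥ 8 weeks ✓; grade L2 ≥ L2 ✓ → eligible.
Paid Parental Leave — status part-time ✓; service 9 weeks < 90 days ✗ → not eligible.
Unlimited PTO Program — status part-time ✓; service 9 weeks < 2 years (≈730 days) ✗ → not eligible.
401(k) Company Match — status part-time ✗ (requires full-time, seasonal, or temporary) → not eligible.
Long-Term Disability — service 9 weeks < 6 months (≈180 days) ✗ → not eligible.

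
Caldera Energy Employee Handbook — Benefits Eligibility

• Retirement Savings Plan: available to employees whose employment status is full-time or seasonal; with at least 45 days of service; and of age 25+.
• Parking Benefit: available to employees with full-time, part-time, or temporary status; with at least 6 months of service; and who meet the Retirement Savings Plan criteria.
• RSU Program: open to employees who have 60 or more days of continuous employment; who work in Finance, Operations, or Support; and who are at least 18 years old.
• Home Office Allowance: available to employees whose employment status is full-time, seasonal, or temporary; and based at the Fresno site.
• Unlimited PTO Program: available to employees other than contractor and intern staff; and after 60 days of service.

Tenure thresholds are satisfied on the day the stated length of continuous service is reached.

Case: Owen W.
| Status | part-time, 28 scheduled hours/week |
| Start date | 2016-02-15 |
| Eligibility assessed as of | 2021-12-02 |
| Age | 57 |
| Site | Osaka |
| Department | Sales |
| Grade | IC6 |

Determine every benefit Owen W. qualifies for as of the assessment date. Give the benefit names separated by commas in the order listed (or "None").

Service from 2016-02-15 to 2021-12-02: 2117 days.
Retirement Savings Plan — status part-time ✗ (requires full-time or seasonal) → not eligible.
Parking Benefit — status part-time ✓; service 2117 days ≥ 6 months (≈180 days) ✓; not eligible for Retirement Savings Plan ✗ → not eligible.
RSU Program — service 2117 days ≥ 60 days ✓; dept Sales ✗ → not eligible.
Home Office Allowance — status part-time ✗ (requires full-time, seasonal, or temporary) → not eligible.
Unlimited PTO Program — status part-time ✓ (not excluded); service 2117 days ≥ 60 days ✓ → eligible.

Unlimited PTO Program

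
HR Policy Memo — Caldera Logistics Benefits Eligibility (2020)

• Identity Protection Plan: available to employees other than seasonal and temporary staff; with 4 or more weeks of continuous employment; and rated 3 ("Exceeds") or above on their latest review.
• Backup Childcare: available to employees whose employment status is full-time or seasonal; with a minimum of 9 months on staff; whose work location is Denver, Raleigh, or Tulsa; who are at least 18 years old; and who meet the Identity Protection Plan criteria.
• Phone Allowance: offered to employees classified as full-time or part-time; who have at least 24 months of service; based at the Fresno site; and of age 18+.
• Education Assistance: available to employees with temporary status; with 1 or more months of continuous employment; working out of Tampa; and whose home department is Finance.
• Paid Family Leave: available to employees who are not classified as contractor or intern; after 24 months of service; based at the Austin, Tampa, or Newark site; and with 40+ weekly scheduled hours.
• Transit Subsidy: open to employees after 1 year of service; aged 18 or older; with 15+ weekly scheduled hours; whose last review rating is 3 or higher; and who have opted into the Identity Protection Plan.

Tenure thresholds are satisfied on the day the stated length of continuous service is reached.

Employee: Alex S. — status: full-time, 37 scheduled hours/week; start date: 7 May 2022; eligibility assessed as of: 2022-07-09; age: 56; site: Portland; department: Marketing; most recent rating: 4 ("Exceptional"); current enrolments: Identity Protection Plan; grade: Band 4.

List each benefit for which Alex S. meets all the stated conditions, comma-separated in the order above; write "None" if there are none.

Service from 7 May 2022 to 2022-07-09: 63 days.
Identity Protection Plan — status full-time ✓ (not excluded); service 63 days ≥ 4 weeks (≈28 days) ✓; rating 4 ≥ 3 ✓ → eligible.
Backup Childcare — status full-time ✓; service 63 days < 9 months (≈270 days) ✗ → not eligible.
Phone Allowance — status full-time ✓; service 63 days < 24 months (≈720 days) ✗ → not eligible.
Education Assistance — status full-time ✗ (requires temporary) → not eligible.
Paid Family Leave — status full-time ✓ (not excluded); service 63 days < 24 months (≈720 days) ✗ → not eligible.
Transit Subsidy — service 63 days < 1 year (≈365 days) ✗ → not eligible.

Identity Protection Plan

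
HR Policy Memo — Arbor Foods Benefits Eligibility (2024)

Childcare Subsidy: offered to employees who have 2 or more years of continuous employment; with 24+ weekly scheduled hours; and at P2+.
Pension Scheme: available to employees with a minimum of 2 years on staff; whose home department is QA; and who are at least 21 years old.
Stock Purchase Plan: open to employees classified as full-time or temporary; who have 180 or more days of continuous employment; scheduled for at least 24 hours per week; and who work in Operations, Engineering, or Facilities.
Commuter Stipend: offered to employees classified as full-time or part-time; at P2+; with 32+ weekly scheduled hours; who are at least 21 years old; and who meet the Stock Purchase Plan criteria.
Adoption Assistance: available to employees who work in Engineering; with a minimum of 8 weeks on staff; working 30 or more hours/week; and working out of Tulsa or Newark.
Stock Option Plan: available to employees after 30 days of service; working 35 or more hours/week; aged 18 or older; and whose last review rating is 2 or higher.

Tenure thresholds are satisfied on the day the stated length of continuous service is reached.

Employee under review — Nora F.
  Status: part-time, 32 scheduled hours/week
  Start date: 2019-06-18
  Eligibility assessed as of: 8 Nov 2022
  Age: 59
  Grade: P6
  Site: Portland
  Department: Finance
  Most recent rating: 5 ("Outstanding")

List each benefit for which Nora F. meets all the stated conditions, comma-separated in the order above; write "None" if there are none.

Service from 2019-06-18 to 8 Nov 2022: 1239 days.
Childcare Subsidy — service 1239 days ≥ 2 years (≈730 days) ✓; 32 hrs/wk ≥ 24 ✓; grade P6 ≥ P2 ✓ → eligible.
Pension Scheme — service 1239 days ≥ 2 years (≈730 days) ✓; dept Finance ✗ → not eligible.
Stock Purchase Plan — status part-time ✗ (requires full-time or temporary) → not eligible.
Commuter Stipend — status part-time ✓; grade P6 ≥ P2 ✓; 32 hrs/wk ≥ 32 ✓; age 59 ≥ 21 ✓; not eligible for Stock Purchase Plan ✗ → not eligible.
Adoption Assistance — dept Finance ✗ → not eligible.
Stock Option Plan — service 1239 days ≥ 30 days ✓; 32 hrs/wk < 35 ✗ → not eligible.

Childcare Subsidy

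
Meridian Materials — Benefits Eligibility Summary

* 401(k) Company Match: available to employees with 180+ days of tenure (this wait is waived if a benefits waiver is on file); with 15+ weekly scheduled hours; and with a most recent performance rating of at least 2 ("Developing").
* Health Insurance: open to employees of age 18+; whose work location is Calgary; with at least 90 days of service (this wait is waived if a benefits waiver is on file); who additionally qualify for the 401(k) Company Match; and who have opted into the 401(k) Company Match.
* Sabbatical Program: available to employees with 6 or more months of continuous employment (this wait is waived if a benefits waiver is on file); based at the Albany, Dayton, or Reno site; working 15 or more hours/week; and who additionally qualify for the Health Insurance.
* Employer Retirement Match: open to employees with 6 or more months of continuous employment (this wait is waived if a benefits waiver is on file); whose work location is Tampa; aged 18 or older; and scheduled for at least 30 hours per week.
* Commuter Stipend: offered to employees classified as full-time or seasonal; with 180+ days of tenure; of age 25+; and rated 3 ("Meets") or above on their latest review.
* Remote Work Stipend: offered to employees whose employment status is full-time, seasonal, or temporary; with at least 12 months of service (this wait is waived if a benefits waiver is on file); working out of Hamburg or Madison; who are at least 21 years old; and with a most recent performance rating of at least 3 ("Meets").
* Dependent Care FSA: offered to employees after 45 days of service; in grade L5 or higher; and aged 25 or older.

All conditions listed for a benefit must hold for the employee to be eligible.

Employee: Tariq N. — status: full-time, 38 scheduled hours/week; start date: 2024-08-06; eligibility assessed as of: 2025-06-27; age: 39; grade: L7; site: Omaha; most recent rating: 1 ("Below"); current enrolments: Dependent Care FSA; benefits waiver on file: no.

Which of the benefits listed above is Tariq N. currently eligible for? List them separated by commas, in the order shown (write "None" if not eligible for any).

Dependent Care FSA

Service from 2024-08-06 to 2025-06-27: 325 days.
401(k) Company Match — no waiver, service 325 days ≥ 180 days ✓; 38 hrs/wk ≥ 15 ✓; rating 1 < 2 ✗ → not eligible.
Health Insurance — age 39 ≥ 18 ✓; site Omaha ✗ (not Calgary) → not eligible.
Sabbatical Program — no waiver, service 325 days ≥ 6 months (≈180 days) ✓; site Omaha ✗ (not Albany, Dayton, or Reno) → not eligible.
Employer Retirement Match — no waiver, service 325 days ≥ 6 months (≈180 days) ✓; site Omaha ✗ (not Tampa) → not eligible.
Commuter Stipend — status full-time ✓; service 325 days ≥ 180 days ✓; age 39 ≥ 25 ✓; rating 1 < 3 ✗ → not eligible.
Remote Work Stipend — status full-time ✓; no waiver, service 325 days < 12 months (≈360 days) ✗ → not eligible.
Dependent Care FSA — service 325 days ≥ 45 days ✓; grade L7 ≥ L5 ✓; age 39 ≥ 25 ✓ → eligible.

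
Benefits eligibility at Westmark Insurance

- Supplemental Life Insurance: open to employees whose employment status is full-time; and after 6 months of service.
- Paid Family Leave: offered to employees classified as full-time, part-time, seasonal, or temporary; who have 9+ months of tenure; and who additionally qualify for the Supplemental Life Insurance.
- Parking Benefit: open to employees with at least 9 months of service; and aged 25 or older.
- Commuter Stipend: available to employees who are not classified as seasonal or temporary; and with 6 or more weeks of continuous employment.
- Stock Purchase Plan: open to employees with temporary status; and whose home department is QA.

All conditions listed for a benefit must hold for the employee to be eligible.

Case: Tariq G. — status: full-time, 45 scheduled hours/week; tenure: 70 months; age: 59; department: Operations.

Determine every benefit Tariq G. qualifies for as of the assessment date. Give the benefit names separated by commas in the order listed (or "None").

Supplemental Life Insurance, Paid Family Leave, Parking Benefit, Commuter Stipend

Supplemental Life Insurance — status full-time ✓; service 70 months ≥ 6 months ✓ → eligible.
Paid Family Leave — status full-time ✓; service 70 months ≥ 9 months ✓; eligible for Supplemental Life Insurance ✓ → eligible.
Parking Benefit — service 70 months ≥ 9 months ✓; age 59 ≥ 25 ✓ → eligible.
Commuter Stipend — status full-time ✓ (not excluded); service 70 months ≥ 6 weeks (≈42 days) ✓ → eligible.
Stock Purchase Plan — status full-time ✗ (requires temporary) → not eligible.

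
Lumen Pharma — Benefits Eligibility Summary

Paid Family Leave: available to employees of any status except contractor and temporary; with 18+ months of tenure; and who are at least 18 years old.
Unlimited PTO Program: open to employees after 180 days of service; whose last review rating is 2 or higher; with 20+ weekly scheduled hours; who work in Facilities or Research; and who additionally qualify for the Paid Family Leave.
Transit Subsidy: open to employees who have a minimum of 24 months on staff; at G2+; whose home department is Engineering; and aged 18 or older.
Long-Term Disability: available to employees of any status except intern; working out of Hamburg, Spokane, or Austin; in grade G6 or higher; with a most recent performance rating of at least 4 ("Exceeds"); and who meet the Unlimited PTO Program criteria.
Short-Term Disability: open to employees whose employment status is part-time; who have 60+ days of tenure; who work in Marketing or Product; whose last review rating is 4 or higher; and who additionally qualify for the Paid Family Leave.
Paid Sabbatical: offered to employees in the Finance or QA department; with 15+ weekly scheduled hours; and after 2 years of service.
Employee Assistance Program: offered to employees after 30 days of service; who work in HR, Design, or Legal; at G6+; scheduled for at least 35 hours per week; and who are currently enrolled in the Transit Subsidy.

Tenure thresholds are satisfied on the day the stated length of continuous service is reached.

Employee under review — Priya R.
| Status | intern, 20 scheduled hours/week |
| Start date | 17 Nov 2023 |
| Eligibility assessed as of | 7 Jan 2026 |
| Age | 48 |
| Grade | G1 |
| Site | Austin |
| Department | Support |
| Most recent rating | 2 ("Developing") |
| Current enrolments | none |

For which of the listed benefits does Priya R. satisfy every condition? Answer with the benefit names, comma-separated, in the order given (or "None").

Paid Family Leave

Service from 17 Nov 2023 to 7 Jan 2026: 782 days.
Paid Family Leave — status intern ✓ (not excluded); service 782 days ≥ 18 months (≈540 days) ✓; age 48 ≥ 18 ✓ → eligible.
Unlimited PTO Program — service 782 days ≥ 180 days ✓; rating 2 ≥ 2 ✓; 20 hrs/wk ≥ 20 ✓; dept Support ✗ → not eligible.
Transit Subsidy — service 782 days ≥ 24 months (≈720 days) ✓; grade G1 < G2 ✗ → not eligible.
Long-Term Disability — status intern ✗ (excluded) → not eligible.
Short-Term Disability — status intern ✗ (requires part-time) → not eligible.
Paid Sabbatical — dept Support ✗ → not eligible.
Employee Assistance Program — service 782 days ≥ 30 days ✓; dept Support ✗ → not eligible.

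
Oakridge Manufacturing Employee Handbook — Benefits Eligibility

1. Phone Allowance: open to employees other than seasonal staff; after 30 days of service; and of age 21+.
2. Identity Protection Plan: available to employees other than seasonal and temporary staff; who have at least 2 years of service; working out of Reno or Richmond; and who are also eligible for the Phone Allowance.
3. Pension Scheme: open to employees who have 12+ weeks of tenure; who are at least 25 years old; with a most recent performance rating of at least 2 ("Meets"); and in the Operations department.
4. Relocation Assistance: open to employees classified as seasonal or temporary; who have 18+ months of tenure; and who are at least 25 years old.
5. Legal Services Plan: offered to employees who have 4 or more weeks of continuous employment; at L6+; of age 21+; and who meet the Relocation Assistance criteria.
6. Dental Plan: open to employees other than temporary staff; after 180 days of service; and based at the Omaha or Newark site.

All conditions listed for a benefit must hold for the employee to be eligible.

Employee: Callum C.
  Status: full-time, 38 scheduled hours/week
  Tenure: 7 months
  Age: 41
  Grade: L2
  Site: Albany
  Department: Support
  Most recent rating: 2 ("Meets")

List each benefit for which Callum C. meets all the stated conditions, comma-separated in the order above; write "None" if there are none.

Phone Allowance

Phone Allowance — status full-time ✓ (not excluded); service 7 months ≥ 30 days ✓; age 41 ≥ 21 ✓ → eligible.
Identity Protection Plan — status full-time ✓ (not excluded); service 7 months < 2 years (≈730 days) ✗ → not eligible.
Pension Scheme — service 7 months ≥ 12 weeks (≈84 days) ✓; age 41 ≥ 25 ✓; rating 2 ≥ 2 ✓; dept Support ✗ → not eligible.
Relocation Assistance — status full-time ✗ (requires seasonal or temporary) → not eligible.
Legal Services Plan — service 7 months ≥ 4 weeks (≈28 days) ✓; grade L2 < L6 ✗ → not eligible.
Dental Plan — status full-time ✓ (not excluded); service 7 months ≥ 180 days ✓; site Albany ✗ (not Omaha or Newark) → not eligible.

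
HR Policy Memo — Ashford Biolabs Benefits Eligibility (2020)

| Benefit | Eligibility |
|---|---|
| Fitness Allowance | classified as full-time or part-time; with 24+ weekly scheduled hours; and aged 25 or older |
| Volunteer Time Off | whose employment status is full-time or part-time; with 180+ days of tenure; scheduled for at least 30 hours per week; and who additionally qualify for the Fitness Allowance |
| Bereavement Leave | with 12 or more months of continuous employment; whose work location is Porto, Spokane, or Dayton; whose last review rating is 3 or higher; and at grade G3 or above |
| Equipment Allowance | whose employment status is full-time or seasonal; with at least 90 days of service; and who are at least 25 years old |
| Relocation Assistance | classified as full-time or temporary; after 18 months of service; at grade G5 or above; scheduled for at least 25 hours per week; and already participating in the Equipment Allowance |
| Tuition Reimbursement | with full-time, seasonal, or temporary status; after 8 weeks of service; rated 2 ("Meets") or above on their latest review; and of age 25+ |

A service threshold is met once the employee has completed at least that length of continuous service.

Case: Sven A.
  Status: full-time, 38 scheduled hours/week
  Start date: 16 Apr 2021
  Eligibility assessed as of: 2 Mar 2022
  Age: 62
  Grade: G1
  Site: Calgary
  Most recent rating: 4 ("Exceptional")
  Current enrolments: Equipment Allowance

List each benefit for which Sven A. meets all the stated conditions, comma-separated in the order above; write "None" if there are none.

Service from 16 Apr 2021 to 2 Mar 2022: 320 days.
Fitness Allowance — status full-time ✓; 38 hrs/wk ≥ 24 ✓; age 62 ≥ 25 ✓ → eligible.
Volunteer Time Off — status full-time ✓; service 320 days ≥ 180 days ✓; 38 hrs/wk ≥ 30 ✓; eligible for Fitness Allowance ✓ → eligible.
Bereavement Leave — service 320 days < 12 months (≈360 days) ✗ → not eligible.
Equipment Allowance — status full-time ✓; service 320 days ≥ 90 days ✓; age 62 ≥ 25 ✓ → eligible.
Relocation Assistance — status full-time ✓; service 320 days < 18 months (≈540 days) ✗ → not eligible.
Tuition Reimbursement — status full-time ✓; service 320 days ≥ 8 weeks (≈56 days) ✓; rating 4 ≥ 2 ✓; age 62 ≥ 25 ✓ → eligible.

Fitness Allowance, Volunteer Time Off, Equipment Allowance, Tuition Reimbursement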